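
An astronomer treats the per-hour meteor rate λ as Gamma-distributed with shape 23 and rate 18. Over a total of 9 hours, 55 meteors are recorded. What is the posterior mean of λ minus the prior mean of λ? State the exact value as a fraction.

29/18

Total count 55 over total exposure 9 hours.
Conjugate update: add total count to the shape and total exposure to the rate, giving Gamma(78, 27).
Posterior mean = 78/27 = 26/9; prior mean = 23/18 = 23/18. Difference = 26/9 − 23/18 = 29/18.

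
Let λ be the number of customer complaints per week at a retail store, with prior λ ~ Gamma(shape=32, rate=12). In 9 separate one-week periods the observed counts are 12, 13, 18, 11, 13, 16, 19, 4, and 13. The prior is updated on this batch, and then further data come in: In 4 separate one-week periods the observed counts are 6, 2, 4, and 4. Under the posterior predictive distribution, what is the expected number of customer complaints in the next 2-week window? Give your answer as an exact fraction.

Total count: 12 + 13 + 18 + 11 + 13 + 16 + 19 + 4 + 13 = 119.
Total exposure: 9 weeks.
After the first batch: Gamma(32 + 119, 12 + 9) = Gamma(151, 21).
Total count: 6 + 2 + 4 + 4 = 16.
Total exposure: 4 weeks.
After the second batch: Gamma(151 + 16, 21 + 4) = Gamma(167, 25).
Predictive mean over a 2-week window = T·E[λ|data] = 2·167/25 = 334/25.

334/25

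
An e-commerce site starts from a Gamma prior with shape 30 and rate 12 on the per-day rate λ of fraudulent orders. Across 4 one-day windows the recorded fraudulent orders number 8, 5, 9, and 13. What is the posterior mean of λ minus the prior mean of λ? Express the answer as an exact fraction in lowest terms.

25/16

Total count: 8 + 5 + 9 + 13 = 35.
Total exposure: 4 days.
Gamma(α, β) with Poisson data over total exposure Σt gives posterior Gamma(α+Σx, β+Σt) = Gamma(65, 16).
Posterior mean = 65/16 = 65/16; prior mean = 30/12 = 5/2. Difference = 65/16 − 5/2 = 25/16.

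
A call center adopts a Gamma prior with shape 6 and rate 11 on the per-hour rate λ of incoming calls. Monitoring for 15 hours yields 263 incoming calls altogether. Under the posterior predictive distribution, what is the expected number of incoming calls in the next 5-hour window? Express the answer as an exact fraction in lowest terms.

1345/26

Total count 263 over total exposure 15 hours.
Gamma(α, β) with Poisson data over total exposure Σt gives posterior Gamma(α+Σx, β+Σt) = Gamma(269, 26).
Predictive mean over a 5-hour window = T·E[λ|data] = 5·269/26 = 1345/26.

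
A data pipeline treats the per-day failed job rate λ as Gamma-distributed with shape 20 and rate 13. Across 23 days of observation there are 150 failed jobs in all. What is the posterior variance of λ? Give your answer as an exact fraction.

85/648

Total count 150 over total exposure 23 days.
Gamma(α, β) with Poisson data over total exposure Σt gives posterior Gamma(α+Σx, β+Σt) = Gamma(170, 36).
Posterior variance = α'/β'² = 170/1296 = 85/648.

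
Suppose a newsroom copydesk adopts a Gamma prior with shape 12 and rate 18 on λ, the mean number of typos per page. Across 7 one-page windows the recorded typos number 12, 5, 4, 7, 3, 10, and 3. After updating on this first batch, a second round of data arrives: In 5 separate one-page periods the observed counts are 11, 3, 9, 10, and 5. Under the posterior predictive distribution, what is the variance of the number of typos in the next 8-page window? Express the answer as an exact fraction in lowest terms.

Total count: 12 + 5 + 4 + 7 + 3 + 10 + 3 = 44.
Total exposure: 7 pages.
After the first batch: Gamma(12 + 44, 18 + 7) = Gamma(56, 25).
Total count: 11 + 3 + 9 + 10 + 5 = 38.
Total exposure: 5 pages.
After the second batch: Gamma(56 + 38, 25 + 5) = Gamma(94, 30).
The posterior predictive for a window of length T is Negative Binomial with variance T·α'·(β'+T)/β'² = 8·94·38/900 = 7144/225.

7144/225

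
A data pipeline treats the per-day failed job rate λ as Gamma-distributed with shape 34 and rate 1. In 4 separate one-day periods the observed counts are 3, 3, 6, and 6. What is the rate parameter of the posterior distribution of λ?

Total count: 3 + 3 + 6 + 6 = 18.
Total exposure: 4 days.
The Gamma prior is conjugate for the Poisson rate, so λ | data ~ Gamma(34+18, 1+4) = Gamma(52, 5).

5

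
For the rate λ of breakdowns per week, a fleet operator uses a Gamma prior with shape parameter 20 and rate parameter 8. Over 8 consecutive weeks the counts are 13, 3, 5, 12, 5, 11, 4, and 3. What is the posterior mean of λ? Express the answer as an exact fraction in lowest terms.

19/4

Total count: 13 + 3 + 5 + 12 + 5 + 11 + 4 + 3 = 56.
Total exposure: 8 weeks.
Posterior: α' = 20 + 56 = 76, β' = 8 + 8 = 16.
Posterior mean = α'/β' = 76/16 = 19/4.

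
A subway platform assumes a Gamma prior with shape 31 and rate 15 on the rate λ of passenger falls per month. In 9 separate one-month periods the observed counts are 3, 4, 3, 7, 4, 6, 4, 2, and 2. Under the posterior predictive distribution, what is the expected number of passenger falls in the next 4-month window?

11

Total count: 3 + 4 + 3 + 7 + 4 + 6 + 4 + 2 + 2 = 35.
Total exposure: 9 months.
Conjugate update: add total count to the shape and total exposure to the rate, giving Gamma(66, 24).
Predictive mean over a 4-month window = T·E[λ|data] = 4·66/24 = 11.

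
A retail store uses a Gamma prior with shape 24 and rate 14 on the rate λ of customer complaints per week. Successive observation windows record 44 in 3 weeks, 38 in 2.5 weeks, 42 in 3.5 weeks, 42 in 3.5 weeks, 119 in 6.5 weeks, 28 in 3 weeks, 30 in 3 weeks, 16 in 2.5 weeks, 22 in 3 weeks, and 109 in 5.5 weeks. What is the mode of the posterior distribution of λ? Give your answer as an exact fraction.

Total count: 44 + 38 + 42 + 42 + 119 + 28 + 30 + 16 + 22 + 109 = 490.
Total exposure: 3 + 2.5 + 3.5 + 3.5 + 6.5 + 3 + 3 + 2.5 + 3 + 5.5 = 36 weeks.
The Gamma prior is conjugate for the Poisson rate, so λ | data ~ Gamma(24+490, 14+36) = Gamma(514, 50).
Posterior mode = (α'−1)/β' = 513/50.

513/50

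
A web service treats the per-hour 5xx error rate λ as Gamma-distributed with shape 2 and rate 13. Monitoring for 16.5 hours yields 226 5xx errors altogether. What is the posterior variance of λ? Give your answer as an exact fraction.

912/3481

Total count 226 over total exposure 16.5 hours.
By Gamma–Poisson conjugacy, the posterior is Gamma(α + Σx, β + Σt) = Gamma(2 + 226, 13 + 16.5) = Gamma(228, 59/2).
Posterior variance = α'/β'² = 228/(3481/4) = 912/3481.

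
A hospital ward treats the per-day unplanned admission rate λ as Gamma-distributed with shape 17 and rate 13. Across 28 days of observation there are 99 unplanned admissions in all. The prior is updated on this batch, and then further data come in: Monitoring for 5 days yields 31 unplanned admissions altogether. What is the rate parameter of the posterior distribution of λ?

Total count 99 over total exposure 28 days.
After the first batch: Gamma(17 + 99, 13 + 28) = Gamma(116, 41).
Total count 31 over total exposure 5 days.
After the second batch: Gamma(116 + 31, 41 + 5) = Gamma(147, 46).

46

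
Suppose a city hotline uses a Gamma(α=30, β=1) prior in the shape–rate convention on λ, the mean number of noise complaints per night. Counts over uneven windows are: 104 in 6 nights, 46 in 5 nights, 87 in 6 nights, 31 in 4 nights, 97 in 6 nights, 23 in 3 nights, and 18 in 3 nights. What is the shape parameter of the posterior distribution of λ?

Total count: 104 + 46 + 87 + 31 + 97 + 23 + 18 = 406.
Total exposure: 6 + 5 + 6 + 4 + 6 + 3 + 3 = 33 nights.
Posterior: α' = 30 + 406 = 436, β' = 1 + 33 = 34.

436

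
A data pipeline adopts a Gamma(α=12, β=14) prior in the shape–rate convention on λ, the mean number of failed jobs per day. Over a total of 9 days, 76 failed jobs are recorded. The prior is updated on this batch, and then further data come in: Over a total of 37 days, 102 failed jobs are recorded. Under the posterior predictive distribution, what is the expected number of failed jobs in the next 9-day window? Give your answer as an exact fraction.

57/2

Total count 76 over total exposure 9 days.
After the first batch: Gamma(12 + 76, 14 + 9) = Gamma(88, 23).
Total count 102 over total exposure 37 days.
After the second batch: Gamma(88 + 102, 23 + 37) = Gamma(190, 60).
Predictive mean over a 9-day window = T·E[λ|data] = 9·190/60 = 57/2.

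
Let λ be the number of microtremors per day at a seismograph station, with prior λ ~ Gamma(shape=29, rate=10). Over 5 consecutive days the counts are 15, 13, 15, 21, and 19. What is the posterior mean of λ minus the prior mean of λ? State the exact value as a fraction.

Total count: 15 + 13 + 15 + 21 + 19 = 83.
Total exposure: 5 days.
Conjugate update: add total count to the shape and total exposure to the rate, giving Gamma(112, 15).
Posterior mean = 112/15 = 112/15; prior mean = 29/10 = 29/10. Difference = 112/15 − 29/10 = 137/30.

137/30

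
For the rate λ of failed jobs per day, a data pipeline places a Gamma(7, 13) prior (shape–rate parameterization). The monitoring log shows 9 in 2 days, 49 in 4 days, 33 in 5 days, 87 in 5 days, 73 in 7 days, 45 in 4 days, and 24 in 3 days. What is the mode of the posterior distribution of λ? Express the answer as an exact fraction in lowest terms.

326/43

Total count: 9 + 49 + 33 + 87 + 73 + 45 + 24 = 320.
Total exposure: 2 + 4 + 5 + 5 + 7 + 4 + 3 = 30 days.
Posterior: α' = 7 + 320 = 327, β' = 13 + 30 = 43.
Posterior mode = (α'−1)/β' = 326/43.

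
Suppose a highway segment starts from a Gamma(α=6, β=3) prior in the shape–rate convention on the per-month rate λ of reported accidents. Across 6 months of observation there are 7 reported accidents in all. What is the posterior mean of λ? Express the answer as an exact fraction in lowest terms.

13/9

Total count 7 over total exposure 6 months.
By Gamma–Poisson conjugacy, the posterior is Gamma(α + Σx, β + Σt) = Gamma(6 + 7, 3 + 6) = Gamma(13, 9).
Posterior mean = α'/β' = 13/9.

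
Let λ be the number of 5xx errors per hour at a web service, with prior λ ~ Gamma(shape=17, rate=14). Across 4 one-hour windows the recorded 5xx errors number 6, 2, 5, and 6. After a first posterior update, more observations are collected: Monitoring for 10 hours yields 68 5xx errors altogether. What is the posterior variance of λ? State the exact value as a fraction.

13/98

Total count: 6 + 2 + 5 + 6 = 19.
Total exposure: 4 hours.
After the first batch: Gamma(17 + 19, 14 + 4) = Gamma(36, 18).
Total count 68 over total exposure 10 hours.
After the second batch: Gamma(36 + 68, 18 + 10) = Gamma(104, 28).
Posterior variance = α'/β'² = 104/784 = 13/98.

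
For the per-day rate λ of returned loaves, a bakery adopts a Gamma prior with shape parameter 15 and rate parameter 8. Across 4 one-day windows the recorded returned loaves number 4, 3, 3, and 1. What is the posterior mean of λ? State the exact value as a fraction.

13/6

Total count: 4 + 3 + 3 + 1 = 11.
Total exposure: 4 days.
Gamma(α, β) with Poisson data over total exposure Σt gives posterior Gamma(α+Σx, β+Σt) = Gamma(26, 12).
Posterior mean = α'/β' = 26/12 = 13/6.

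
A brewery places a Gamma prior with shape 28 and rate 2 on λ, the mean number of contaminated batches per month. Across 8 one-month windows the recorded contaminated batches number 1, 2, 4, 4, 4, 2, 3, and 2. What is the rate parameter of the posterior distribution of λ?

Total count: 1 + 2 + 4 + 4 + 4 + 2 + 3 + 2 = 22.
Total exposure: 8 months.
Gamma(α, β) with Poisson data over total exposure Σt gives posterior Gamma(α+Σx, β+Σt) = Gamma(50, 10).

10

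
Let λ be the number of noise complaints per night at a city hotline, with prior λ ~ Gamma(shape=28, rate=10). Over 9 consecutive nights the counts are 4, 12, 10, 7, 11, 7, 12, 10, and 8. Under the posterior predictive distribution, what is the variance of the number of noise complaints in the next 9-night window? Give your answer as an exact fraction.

Total count: 4 + 12 + 10 + 7 + 11 + 7 + 12 + 10 + 8 = 81.
Total exposure: 9 nights.
By Gamma–Poisson conjugacy, the posterior is Gamma(α + Σx, β + Σt) = Gamma(28 + 81, 10 + 9) = Gamma(109, 19).
The posterior predictive for a window of length T is Negative Binomial with variance T·α'·(β'+T)/β'² = 9·109·28/361 = 27468/361.

27468/361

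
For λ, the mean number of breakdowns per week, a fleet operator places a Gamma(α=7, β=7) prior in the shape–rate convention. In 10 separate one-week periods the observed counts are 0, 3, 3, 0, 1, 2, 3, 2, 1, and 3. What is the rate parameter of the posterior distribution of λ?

Total count: 0 + 3 + 3 + 0 + 1 + 2 + 3 + 2 + 1 + 3 = 18.
Total exposure: 10 weeks.
Gamma(α, β) with Poisson data over total exposure Σt gives posterior Gamma(α+Σx, β+Σt) = Gamma(25, 17).

17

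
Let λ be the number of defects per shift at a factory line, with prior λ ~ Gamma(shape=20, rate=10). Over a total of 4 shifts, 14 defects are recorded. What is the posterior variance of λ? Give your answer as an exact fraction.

17/98

Total count 14 over total exposure 4 shifts.
Conjugate update: add total count to the shape and total exposure to the rate, giving Gamma(34, 14).
Posterior variance = α'/β'² = 34/196 = 17/98.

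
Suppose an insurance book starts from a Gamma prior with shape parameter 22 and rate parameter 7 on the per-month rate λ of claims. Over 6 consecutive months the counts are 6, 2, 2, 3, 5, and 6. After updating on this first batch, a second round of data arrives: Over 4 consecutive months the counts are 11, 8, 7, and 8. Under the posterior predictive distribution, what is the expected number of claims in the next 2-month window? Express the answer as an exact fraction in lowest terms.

160/17

Total count: 6 + 2 + 2 + 3 + 5 + 6 = 24.
Total exposure: 6 months.
After the first batch: Gamma(22 + 24, 7 + 6) = Gamma(46, 13).
Total count: 11 + 8 + 7 + 8 = 34.
Total exposure: 4 months.
After the second batch: Gamma(46 + 34, 13 + 4) = Gamma(80, 17).
Predictive mean over a 2-month window = T·E[λ|data] = 2·80/17 = 160/17.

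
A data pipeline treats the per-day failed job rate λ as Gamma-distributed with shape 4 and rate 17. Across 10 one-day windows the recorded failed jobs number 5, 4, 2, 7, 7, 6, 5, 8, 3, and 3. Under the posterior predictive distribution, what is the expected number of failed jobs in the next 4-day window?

8

Total count: 5 + 4 + 2 + 7 + 7 + 6 + 5 + 8 + 3 + 3 = 50.
Total exposure: 10 days.
Posterior: α' = 4 + 50 = 54, β' = 17 + 10 = 27.
Predictive mean over a 4-day window = T·E[λ|data] = 4·54/27 = 8.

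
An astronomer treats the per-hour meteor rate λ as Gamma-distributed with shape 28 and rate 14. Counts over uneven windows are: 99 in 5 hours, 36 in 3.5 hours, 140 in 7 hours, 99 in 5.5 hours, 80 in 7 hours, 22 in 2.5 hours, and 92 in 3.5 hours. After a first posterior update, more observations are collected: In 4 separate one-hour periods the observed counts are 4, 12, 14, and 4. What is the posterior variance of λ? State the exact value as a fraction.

Total count: 99 + 36 + 140 + 99 + 80 + 22 + 92 = 568.
Total exposure: 5 + 3.5 + 7 + 5.5 + 7 + 2.5 + 3.5 = 34 hours.
After the first batch: Gamma(28 + 568, 14 + 34) = Gamma(596, 48).
Total count: 4 + 12 + 14 + 4 = 34.
Total exposure: 4 hours.
After the second batch: Gamma(596 + 34, 48 + 4) = Gamma(630, 52).
Posterior variance = α'/β'² = 630/2704 = 315/1352.

315/1352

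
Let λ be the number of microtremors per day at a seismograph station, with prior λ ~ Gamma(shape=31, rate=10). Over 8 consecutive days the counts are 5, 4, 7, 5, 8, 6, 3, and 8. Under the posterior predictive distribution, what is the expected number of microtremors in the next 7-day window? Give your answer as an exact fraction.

539/18

Total count: 5 + 4 + 7 + 5 + 8 + 6 + 3 + 8 = 46.
Total exposure: 8 days.
By Gamma–Poisson conjugacy, the posterior is Gamma(α + Σx, β + Σt) = Gamma(31 + 46, 10 + 8) = Gamma(77, 18).
Predictive mean over a 7-day window = T·E[λ|data] = 7·77/18 = 539/18.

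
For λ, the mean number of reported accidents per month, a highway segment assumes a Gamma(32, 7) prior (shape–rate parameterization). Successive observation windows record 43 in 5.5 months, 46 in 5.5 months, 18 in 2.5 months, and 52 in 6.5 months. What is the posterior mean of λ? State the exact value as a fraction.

191/27

Total count: 43 + 46 + 18 + 52 = 159.
Total exposure: 5.5 + 5.5 + 2.5 + 6.5 = 20 months.
Gamma(α, β) with Poisson data over total exposure Σt gives posterior Gamma(α+Σx, β+Σt) = Gamma(191, 27).
Posterior mean = α'/β' = 191/27.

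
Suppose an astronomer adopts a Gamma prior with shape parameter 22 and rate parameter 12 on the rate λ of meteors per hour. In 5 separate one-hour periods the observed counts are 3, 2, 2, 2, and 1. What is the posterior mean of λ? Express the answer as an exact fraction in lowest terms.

Total count: 3 + 2 + 2 + 2 + 1 = 10.
Total exposure: 5 hours.
Gamma(α, β) with Poisson data over total exposure Σt gives posterior Gamma(α+Σx, β+Σt) = Gamma(32, 17).
Posterior mean = α'/β' = 32/17.

32/17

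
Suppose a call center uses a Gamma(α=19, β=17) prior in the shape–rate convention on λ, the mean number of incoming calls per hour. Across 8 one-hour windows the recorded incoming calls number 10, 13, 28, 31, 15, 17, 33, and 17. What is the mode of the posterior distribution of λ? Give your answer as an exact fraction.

Total count: 10 + 13 + 28 + 31 + 15 + 17 + 33 + 17 = 164.
Total exposure: 8 hours.
Gamma(α, β) with Poisson data over total exposure Σt gives posterior Gamma(α+Σx, β+Σt) = Gamma(183, 25).
Posterior mode = (α'−1)/β' = 182/25.

182/25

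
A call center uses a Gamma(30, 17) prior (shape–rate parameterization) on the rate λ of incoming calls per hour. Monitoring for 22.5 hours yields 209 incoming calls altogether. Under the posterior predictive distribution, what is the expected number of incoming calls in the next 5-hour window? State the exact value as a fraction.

Total count 209 over total exposure 22.5 hours.
The Gamma prior is conjugate for the Poisson rate, so λ | data ~ Gamma(30+209, 17+22.5) = Gamma(239, 79/2).
Predictive mean over a 5-hour window = T·E[λ|data] = 5·239/(79/2) = 2390/79.

2390/79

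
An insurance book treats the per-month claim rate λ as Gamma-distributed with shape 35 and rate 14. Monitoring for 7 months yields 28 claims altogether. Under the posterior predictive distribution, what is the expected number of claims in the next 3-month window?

Total count 28 over total exposure 7 months.
The Gamma prior is conjugate for the Poisson rate, so λ | data ~ Gamma(35+28, 14+7) = Gamma(63, 21).
Predictive mean over a 3-month window = T·E[λ|data] = 3·63/21 = 9.

9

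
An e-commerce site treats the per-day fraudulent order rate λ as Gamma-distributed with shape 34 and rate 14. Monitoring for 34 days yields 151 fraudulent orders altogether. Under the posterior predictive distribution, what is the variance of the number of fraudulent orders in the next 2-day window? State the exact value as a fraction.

4625/576

Total count 151 over total exposure 34 days.
Posterior: α' = 34 + 151 = 185, β' = 14 + 34 = 48.
The posterior predictive for a window of length T is Negative Binomial with variance T·α'·(β'+T)/β'² = 2·185·50/2304 = 4625/576.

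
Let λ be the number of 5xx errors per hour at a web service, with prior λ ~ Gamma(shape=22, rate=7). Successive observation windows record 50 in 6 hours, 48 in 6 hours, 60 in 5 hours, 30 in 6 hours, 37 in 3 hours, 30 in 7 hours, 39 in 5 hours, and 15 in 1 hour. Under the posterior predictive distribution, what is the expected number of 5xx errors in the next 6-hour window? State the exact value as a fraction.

Total count: 50 + 48 + 60 + 30 + 37 + 30 + 39 + 15 = 309.
Total exposure: 6 + 6 + 5 + 6 + 3 + 7 + 5 + 1 = 39 hours.
By Gamma–Poisson conjugacy, the posterior is Gamma(α + Σx, β + Σt) = Gamma(22 + 309, 7 + 39) = Gamma(331, 46).
Predictive mean over a 6-hour window = T·E[λ|data] = 6·331/46 = 993/23.

993/23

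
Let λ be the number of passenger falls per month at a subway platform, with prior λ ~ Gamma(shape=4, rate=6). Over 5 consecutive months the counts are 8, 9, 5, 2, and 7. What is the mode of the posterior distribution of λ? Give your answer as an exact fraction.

34/11

Total count: 8 + 9 + 5 + 2 + 7 = 31.
Total exposure: 5 months.
Posterior: α' = 4 + 31 = 35, β' = 6 + 5 = 11.
Posterior mode = (α'−1)/β' = 34/11.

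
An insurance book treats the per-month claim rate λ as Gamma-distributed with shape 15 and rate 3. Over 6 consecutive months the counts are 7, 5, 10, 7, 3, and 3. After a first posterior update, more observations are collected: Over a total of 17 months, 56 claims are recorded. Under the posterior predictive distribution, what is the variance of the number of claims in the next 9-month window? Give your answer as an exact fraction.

Total count: 7 + 5 + 10 + 7 + 3 + 3 = 35.
Total exposure: 6 months.
After the first batch: Gamma(15 + 35, 3 + 6) = Gamma(50, 9).
Total count 56 over total exposure 17 months.
After the second batch: Gamma(50 + 56, 9 + 17) = Gamma(106, 26).
The posterior predictive for a window of length T is Negative Binomial with variance T·α'·(β'+T)/β'² = 9·106·35/676 = 16695/338.

16695/338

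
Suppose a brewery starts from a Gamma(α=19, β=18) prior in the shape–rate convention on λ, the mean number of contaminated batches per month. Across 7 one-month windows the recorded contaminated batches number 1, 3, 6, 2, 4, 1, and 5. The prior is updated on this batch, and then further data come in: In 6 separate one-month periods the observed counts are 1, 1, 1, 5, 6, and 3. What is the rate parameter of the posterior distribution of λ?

31

Total count: 1 + 3 + 6 + 2 + 4 + 1 + 5 = 22.
Total exposure: 7 months.
After the first batch: Gamma(19 + 22, 18 + 7) = Gamma(41, 25).
Total count: 1 + 1 + 1 + 5 + 6 + 3 = 17.
Total exposure: 6 months.
After the second batch: Gamma(41 + 17, 25 + 6) = Gamma(58, 31).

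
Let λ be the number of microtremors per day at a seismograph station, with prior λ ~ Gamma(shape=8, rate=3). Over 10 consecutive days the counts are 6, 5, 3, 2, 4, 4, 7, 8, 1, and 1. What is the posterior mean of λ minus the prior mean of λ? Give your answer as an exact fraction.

Total count: 6 + 5 + 3 + 2 + 4 + 4 + 7 + 8 + 1 + 1 = 41.
Total exposure: 10 days.
By Gamma–Poisson conjugacy, the posterior is Gamma(α + Σx, β + Σt) = Gamma(8 + 41, 3 + 10) = Gamma(49, 13).
Posterior mean = 49/13 = 49/13; prior mean = 8/3 = 8/3. Difference = 49/13 − 8/3 = 43/39.

43/39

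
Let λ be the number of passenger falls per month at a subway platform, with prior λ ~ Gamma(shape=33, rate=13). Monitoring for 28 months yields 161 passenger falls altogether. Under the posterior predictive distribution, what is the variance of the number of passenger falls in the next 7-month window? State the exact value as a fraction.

Total count 161 over total exposure 28 months.
The Gamma prior is conjugate for the Poisson rate, so λ | data ~ Gamma(33+161, 13+28) = Gamma(194, 41).
The posterior predictive for a window of length T is Negative Binomial with variance T·α'·(β'+T)/β'² = 7·194·48/1681 = 65184/1681.

65184/1681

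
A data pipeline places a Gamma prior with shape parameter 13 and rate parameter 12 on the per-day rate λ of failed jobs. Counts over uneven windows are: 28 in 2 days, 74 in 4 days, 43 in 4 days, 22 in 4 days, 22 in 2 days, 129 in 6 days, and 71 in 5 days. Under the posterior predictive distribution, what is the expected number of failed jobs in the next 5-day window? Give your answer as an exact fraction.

Total count: 28 + 74 + 43 + 22 + 22 + 129 + 71 = 389.
Total exposure: 2 + 4 + 4 + 4 + 2 + 6 + 5 = 27 days.
Conjugate update: add total count to the shape and total exposure to the rate, giving Gamma(402, 39).
Predictive mean over a 5-day window = T·E[λ|data] = 5·402/39 = 670/13.

670/13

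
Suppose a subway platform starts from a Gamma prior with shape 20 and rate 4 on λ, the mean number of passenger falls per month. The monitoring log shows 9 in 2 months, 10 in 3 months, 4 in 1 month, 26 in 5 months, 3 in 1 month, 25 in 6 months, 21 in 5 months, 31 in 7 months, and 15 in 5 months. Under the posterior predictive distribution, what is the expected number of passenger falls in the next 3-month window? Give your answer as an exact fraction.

164/13

Total count: 9 + 10 + 4 + 26 + 3 + 25 + 21 + 31 + 15 = 144.
Total exposure: 2 + 3 + 1 + 5 + 1 + 6 + 5 + 7 + 5 = 35 months.
The Gamma prior is conjugate for the Poisson rate, so λ | data ~ Gamma(20+144, 4+35) = Gamma(164, 39).
Predictive mean over a 3-month window = T·E[λ|data] = 3·164/39 = 164/13.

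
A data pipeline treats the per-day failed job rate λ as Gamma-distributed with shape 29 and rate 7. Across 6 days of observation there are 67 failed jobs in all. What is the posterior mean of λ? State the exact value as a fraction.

96/13

Total count 67 over total exposure 6 days.
Conjugate update: add total count to the shape and total exposure to the rate, giving Gamma(96, 13).
Posterior mean = α'/β' = 96/13.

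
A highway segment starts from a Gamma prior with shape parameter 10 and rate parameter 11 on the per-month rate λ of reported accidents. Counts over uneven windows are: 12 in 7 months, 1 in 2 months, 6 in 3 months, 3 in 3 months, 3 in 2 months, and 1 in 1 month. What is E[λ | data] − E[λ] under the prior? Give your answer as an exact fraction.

Total count: 12 + 1 + 6 + 3 + 3 + 1 = 26.
Total exposure: 7 + 2 + 3 + 3 + 2 + 1 = 18 months.
The Gamma prior is conjugate for the Poisson rate, so λ | data ~ Gamma(10+26, 11+18) = Gamma(36, 29).
Posterior mean = 36/29 = 36/29; prior mean = 10/11 = 10/11. Difference = 36/29 − 10/11 = 106/319.

106/319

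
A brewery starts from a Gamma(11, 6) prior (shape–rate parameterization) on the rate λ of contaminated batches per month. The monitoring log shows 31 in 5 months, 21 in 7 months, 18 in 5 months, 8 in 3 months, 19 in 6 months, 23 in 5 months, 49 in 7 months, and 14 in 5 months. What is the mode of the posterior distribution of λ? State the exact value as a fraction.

Total count: 31 + 21 + 18 + 8 + 19 + 23 + 49 + 14 = 183.
Total exposure: 5 + 7 + 5 + 3 + 6 + 5 + 7 + 5 = 43 months.
Conjugate update: add total count to the shape and total exposure to the rate, giving Gamma(194, 49).
Posterior mode = (α'−1)/β' = 193/49.

193/49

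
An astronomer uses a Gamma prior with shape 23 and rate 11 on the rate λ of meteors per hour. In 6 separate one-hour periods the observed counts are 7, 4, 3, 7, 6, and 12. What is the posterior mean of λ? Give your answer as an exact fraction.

62/17

Total count: 7 + 4 + 3 + 7 + 6 + 12 = 39.
Total exposure: 6 hours.
Gamma(α, β) with Poisson data over total exposure Σt gives posterior Gamma(α+Σx, β+Σt) = Gamma(62, 17).
Posterior mean = α'/β' = 62/17.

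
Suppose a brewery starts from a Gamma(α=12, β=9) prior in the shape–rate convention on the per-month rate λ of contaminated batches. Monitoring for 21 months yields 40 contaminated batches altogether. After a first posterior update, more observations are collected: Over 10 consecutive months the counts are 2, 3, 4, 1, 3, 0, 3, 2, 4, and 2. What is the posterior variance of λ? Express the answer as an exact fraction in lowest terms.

19/400

Total count 40 over total exposure 21 months.
After the first batch: Gamma(12 + 40, 9 + 21) = Gamma(52, 30).
Total count: 2 + 3 + 4 + 1 + 3 + 0 + 3 + 2 + 4 + 2 = 24.
Total exposure: 10 months.
After the second batch: Gamma(52 + 24, 30 + 10) = Gamma(76, 40).
Posterior variance = α'/β'² = 76/1600 = 19/400.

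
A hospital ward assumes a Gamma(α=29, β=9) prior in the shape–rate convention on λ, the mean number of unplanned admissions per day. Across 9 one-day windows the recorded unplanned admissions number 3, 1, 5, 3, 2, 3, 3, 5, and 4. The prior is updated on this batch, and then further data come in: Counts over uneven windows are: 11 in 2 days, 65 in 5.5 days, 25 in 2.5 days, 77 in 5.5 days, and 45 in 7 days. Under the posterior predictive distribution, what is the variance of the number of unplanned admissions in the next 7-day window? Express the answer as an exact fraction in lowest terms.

373730/6561

Total count: 3 + 1 + 5 + 3 + 2 + 3 + 3 + 5 + 4 = 29.
Total exposure: 9 days.
After the first batch: Gamma(29 + 29, 9 + 9) = Gamma(58, 18).
Total count: 11 + 65 + 25 + 77 + 45 = 223.
Total exposure: 2 + 5.5 + 2.5 + 5.5 + 7 = 22.5 days.
After the second batch: Gamma(58 + 223, 18 + 22.5) = Gamma(281, 81/2).
The posterior predictive for a window of length T is Negative Binomial with variance T·α'·(β'+T)/β'² = 7·281·(95/2)/(6561/4) = 373730/6561.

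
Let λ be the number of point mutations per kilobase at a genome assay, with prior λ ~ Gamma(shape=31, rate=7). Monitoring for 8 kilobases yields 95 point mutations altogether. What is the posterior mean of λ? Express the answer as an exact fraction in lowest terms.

42/5

Total count 95 over total exposure 8 kilobases.
Posterior: α' = 31 + 95 = 126, β' = 7 + 8 = 15.
Posterior mean = α'/β' = 126/15 = 42/5.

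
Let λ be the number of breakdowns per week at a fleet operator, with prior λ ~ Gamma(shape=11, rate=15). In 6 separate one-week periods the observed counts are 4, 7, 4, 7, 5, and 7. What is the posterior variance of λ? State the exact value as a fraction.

5/49

Total count: 4 + 7 + 4 + 7 + 5 + 7 = 34.
Total exposure: 6 weeks.
Conjugate update: add total count to the shape and total exposure to the rate, giving Gamma(45, 21).
Posterior variance = α'/β'² = 45/441 = 5/49.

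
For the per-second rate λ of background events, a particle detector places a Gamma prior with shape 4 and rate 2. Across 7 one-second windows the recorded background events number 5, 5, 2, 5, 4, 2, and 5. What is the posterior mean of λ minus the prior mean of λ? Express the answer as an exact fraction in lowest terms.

Total count: 5 + 5 + 2 + 5 + 4 + 2 + 5 = 28.
Total exposure: 7 seconds.
Posterior: α' = 4 + 28 = 32, β' = 2 + 7 = 9.
Posterior mean = 32/9 = 32/9; prior mean = 4/2 = 2. Difference = 32/9 − 2 = 14/9.

14/9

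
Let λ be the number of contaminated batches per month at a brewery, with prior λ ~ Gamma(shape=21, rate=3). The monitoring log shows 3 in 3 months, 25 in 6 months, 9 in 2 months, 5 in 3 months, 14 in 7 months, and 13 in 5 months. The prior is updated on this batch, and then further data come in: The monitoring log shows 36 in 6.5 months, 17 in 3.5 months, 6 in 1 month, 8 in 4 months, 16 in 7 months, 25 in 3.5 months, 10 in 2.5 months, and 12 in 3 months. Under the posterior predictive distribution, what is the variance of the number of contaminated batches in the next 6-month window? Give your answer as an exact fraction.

Total count: 3 + 25 + 9 + 5 + 14 + 13 = 69.
Total exposure: 3 + 6 + 2 + 3 + 7 + 5 = 26 months.
After the first batch: Gamma(21 + 69, 3 + 26) = Gamma(90, 29).
Total count: 36 + 17 + 6 + 8 + 16 + 25 + 10 + 12 = 130.
Total exposure: 6.5 + 3.5 + 1 + 4 + 7 + 3.5 + 2.5 + 3 = 31 months.
After the second batch: Gamma(90 + 130, 29 + 31) = Gamma(220, 60).
The posterior predictive for a window of length T is Negative Binomial with variance T·α'·(β'+T)/β'² = 6·220·66/3600 = 121/5.

121/5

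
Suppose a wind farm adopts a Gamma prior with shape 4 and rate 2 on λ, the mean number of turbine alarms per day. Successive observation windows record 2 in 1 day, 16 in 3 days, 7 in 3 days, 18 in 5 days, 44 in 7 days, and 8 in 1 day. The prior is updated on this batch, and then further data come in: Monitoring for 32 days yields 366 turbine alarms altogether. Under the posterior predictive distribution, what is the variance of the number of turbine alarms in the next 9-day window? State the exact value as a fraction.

1085/12

Total count: 2 + 16 + 7 + 18 + 44 + 8 = 95.
Total exposure: 1 + 3 + 3 + 5 + 7 + 1 = 20 days.
After the first batch: Gamma(4 + 95, 2 + 20) = Gamma(99, 22).
Total count 366 over total exposure 32 days.
After the second batch: Gamma(99 + 366, 22 + 32) = Gamma(465, 54).
The posterior predictive for a window of length T is Negative Binomial with variance T·α'·(β'+T)/β'² = 9·465·63/2916 = 1085/12.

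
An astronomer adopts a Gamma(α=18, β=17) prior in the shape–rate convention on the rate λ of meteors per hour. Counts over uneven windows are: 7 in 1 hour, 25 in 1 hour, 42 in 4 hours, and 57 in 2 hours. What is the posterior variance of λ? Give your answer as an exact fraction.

Total count: 7 + 25 + 42 + 57 = 131.
Total exposure: 1 + 1 + 4 + 2 = 8 hours.
By Gamma–Poisson conjugacy, the posterior is Gamma(α + Σx, β + Σt) = Gamma(18 + 131, 17 + 8) = Gamma(149, 25).
Posterior variance = α'/β'² = 149/625.

149/625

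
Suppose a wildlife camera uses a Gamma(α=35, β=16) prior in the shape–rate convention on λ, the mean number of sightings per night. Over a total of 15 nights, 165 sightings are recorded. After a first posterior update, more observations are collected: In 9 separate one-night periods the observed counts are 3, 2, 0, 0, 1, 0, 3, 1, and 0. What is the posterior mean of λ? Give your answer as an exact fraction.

21/4

Total count 165 over total exposure 15 nights.
After the first batch: Gamma(35 + 165, 16 + 15) = Gamma(200, 31).
Total count: 3 + 2 + 0 + 0 + 1 + 0 + 3 + 1 + 0 = 10.
Total exposure: 9 nights.
After the second batch: Gamma(200 + 10, 31 + 9) = Gamma(210, 40).
Posterior mean = α'/β' = 210/40 = 21/4.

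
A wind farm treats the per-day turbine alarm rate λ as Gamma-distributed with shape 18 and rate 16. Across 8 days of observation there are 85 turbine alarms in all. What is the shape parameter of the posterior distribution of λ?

103

Total count 85 over total exposure 8 days.
Conjugate update: add total count to the shape and total exposure to the rate, giving Gamma(103, 24).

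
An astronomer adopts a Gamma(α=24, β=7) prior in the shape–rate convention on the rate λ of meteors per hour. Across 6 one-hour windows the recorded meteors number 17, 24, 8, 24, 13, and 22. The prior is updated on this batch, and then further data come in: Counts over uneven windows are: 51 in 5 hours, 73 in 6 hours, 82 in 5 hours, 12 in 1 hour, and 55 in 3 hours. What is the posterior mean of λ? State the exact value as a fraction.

135/11

Total count: 17 + 24 + 8 + 24 + 13 + 22 = 108.
Total exposure: 6 hours.
After the first batch: Gamma(24 + 108, 7 + 6) = Gamma(132, 13).
Total count: 51 + 73 + 82 + 12 + 55 = 273.
Total exposure: 5 + 6 + 5 + 1 + 3 = 20 hours.
After the second batch: Gamma(132 + 273, 13 + 20) = Gamma(405, 33).
Posterior mean = α'/β' = 405/33 = 135/11.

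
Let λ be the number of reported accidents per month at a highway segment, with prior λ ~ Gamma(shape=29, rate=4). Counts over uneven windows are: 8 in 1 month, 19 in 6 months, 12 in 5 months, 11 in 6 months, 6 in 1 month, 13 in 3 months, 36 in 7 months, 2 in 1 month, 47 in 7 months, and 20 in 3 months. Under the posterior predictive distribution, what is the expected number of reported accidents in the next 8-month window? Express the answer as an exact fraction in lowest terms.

406/11

Total count: 8 + 19 + 12 + 11 + 6 + 13 + 36 + 2 + 47 + 20 = 174.
Total exposure: 1 + 6 + 5 + 6 + 1 + 3 + 7 + 1 + 7 + 3 = 40 months.
By Gamma–Poisson conjugacy, the posterior is Gamma(α + Σx, β + Σt) = Gamma(29 + 174, 4 + 40) = Gamma(203, 44).
Predictive mean over an 8-month window = T·E[λ|data] = 8·203/44 = 406/11.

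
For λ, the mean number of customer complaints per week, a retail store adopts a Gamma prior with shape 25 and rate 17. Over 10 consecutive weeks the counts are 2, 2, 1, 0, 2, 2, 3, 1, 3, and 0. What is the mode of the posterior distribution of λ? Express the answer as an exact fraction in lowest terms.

Total count: 2 + 2 + 1 + 0 + 2 + 2 + 3 + 1 + 3 + 0 = 16.
Total exposure: 10 weeks.
The Gamma prior is conjugate for the Poisson rate, so λ | data ~ Gamma(25+16, 17+10) = Gamma(41, 27).
Posterior mode = (α'−1)/β' = 40/27.

40/27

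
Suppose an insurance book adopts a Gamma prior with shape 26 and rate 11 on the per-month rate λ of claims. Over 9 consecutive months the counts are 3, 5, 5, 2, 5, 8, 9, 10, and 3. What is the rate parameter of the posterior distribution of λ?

20

Total count: 3 + 5 + 5 + 2 + 5 + 8 + 9 + 10 + 3 = 50.
Total exposure: 9 months.
Gamma(α, β) with Poisson data over total exposure Σt gives posterior Gamma(α+Σx, β+Σt) = Gamma(76, 20).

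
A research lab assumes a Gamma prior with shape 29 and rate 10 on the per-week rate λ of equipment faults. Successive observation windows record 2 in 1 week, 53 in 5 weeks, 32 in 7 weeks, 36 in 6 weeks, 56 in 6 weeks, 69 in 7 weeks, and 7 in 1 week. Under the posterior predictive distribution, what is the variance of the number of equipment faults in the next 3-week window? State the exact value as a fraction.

39192/1849

Total count: 2 + 53 + 32 + 36 + 56 + 69 + 7 = 255.
Total exposure: 1 + 5 + 7 + 6 + 6 + 7 + 1 = 33 weeks.
By Gamma–Poisson conjugacy, the posterior is Gamma(α + Σx, β + Σt) = Gamma(29 + 255, 10 + 33) = Gamma(284, 43).
The posterior predictive for a window of length T is Negative Binomial with variance T·α'·(β'+T)/β'² = 3·284·46/1849 = 39192/1849.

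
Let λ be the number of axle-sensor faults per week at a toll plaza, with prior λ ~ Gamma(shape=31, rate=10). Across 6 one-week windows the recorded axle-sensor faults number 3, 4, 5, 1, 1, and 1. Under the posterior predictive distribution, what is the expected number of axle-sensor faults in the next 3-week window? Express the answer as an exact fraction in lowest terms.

Total count: 3 + 4 + 5 + 1 + 1 + 1 = 15.
Total exposure: 6 weeks.
Posterior: α' = 31 + 15 = 46, β' = 10 + 6 = 16.
Predictive mean over a 3-week window = T·E[λ|data] = 3·46/16 = 69/8.

69/8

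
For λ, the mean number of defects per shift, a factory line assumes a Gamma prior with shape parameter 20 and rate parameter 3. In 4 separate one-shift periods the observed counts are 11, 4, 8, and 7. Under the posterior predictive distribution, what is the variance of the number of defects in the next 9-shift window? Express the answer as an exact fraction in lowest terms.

Total count: 11 + 4 + 8 + 7 = 30.
Total exposure: 4 shifts.
Gamma(α, β) with Poisson data over total exposure Σt gives posterior Gamma(α+Σx, β+Σt) = Gamma(50, 7).
The posterior predictive for a window of length T is Negative Binomial with variance T·α'·(β'+T)/β'² = 9·50·16/49 = 7200/49.

7200/49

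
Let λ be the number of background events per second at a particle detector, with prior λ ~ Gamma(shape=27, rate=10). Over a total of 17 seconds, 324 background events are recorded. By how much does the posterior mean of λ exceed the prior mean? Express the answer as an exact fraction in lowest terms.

103/10

Total count 324 over total exposure 17 seconds.
Posterior: α' = 27 + 324 = 351, β' = 10 + 17 = 27.
Posterior mean = 351/27 = 13; prior mean = 27/10 = 27/10. Difference = 13 − 27/10 = 103/10.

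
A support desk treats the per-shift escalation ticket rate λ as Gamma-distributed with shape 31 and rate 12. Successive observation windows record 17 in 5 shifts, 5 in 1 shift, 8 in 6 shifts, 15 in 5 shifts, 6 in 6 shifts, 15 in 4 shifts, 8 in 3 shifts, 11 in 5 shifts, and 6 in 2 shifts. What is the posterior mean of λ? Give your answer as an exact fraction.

Total count: 17 + 5 + 8 + 15 + 6 + 15 + 8 + 11 + 6 = 91.
Total exposure: 5 + 1 + 6 + 5 + 6 + 4 + 3 + 5 + 2 = 37 shifts.
Posterior: α' = 31 + 91 = 122, β' = 12 + 37 = 49.
Posterior mean = α'/β' = 122/49.

122/49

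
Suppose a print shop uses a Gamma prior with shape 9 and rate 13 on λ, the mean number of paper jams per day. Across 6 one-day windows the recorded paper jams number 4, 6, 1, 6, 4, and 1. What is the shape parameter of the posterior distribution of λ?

Total count: 4 + 6 + 1 + 6 + 4 + 1 = 22.
Total exposure: 6 days.
The Gamma prior is conjugate for the Poisson rate, so λ | data ~ Gamma(9+22, 13+6) = Gamma(31, 19).

31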